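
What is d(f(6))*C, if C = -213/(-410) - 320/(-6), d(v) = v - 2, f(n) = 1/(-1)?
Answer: -66239/410 ≈ -161.56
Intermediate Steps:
f(n) = -1
d(v) = -2 + v
C = 66239/1230 (C = -213*(-1/410) - 320*(-1/6) = 213/410 + 160/3 = 66239/1230 ≈ 53.853)
d(f(6))*C = (-2 - 1)*(66239/1230) = -3*66239/1230 = -66239/410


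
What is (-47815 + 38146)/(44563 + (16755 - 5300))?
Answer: -9669/56018 ≈ -0.17261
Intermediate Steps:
(-47815 + 38146)/(44563 + (16755 - 5300)) = -9669/(44563 + 11455) = -9669/56018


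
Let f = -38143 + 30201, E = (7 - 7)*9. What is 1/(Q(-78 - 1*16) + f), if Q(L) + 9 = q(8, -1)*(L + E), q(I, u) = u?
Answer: -1/7857 ≈ -0.00012728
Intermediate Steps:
E = 0 (E = 0*9 = 0)
f = -7942
Q(L) = -9 - L (Q(L) = -9 - (L + 0) = -9 - L)
1/(Q(-78 - 1*16) + f) = 1/((-9 - (-78 - 1*16)) - 7942) = 1/((-9 - (-78 - 16)) - 7942) = 1/((-9 - 1*(-94)) - 7942) = 1/((-9 + 94) - 7942) = 1/(85 - 7942) = 1/(-7857) = -1/7857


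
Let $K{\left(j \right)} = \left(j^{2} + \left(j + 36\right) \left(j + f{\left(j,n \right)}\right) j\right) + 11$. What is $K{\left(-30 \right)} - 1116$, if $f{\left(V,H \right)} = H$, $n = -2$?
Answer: $5555$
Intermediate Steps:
$K{\left(j \right)} = 11 + j^{2} + j \left(-2 + j\right) \left(36 + j\right)$ ($K{\left(j \right)} = \left(j^{2} + \left(j + 36\right) \left(j - 2\right) j\right) + 11 = \left(j^{2} + \left(36 + j\right) \left(-2 + j\right) j\right) + 11 = \left(j^{2} + \left(-2 + j\right) \left(36 + j\right) j\right) + 11 = \left(j^{2} + j \left(-2 + j\right) \left(36 + j\right)\right) + 11 = 11 + j^{2} + j \left(-2 + j\right) \left(36 + j\right)$)
$K{\left(-30 \right)} - 1116 = \left(11 + \left(-30\right)^{3} - -2160 + 35 \left(-30\right)^{2}\right) - 1116 = \left(11 - 27000 + 2160 + 35 \cdot 900\right) - 1116 = \left(11 - 27000 + 2160 + 31500\right) - 1116 = 6671 - 1116 = 5555$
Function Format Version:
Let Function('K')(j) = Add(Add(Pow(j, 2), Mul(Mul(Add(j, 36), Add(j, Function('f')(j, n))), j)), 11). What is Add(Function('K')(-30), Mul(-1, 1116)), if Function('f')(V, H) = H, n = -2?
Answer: 5555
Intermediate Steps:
Function('K')(j) = Add(11, Pow(j, 2), Mul(j, Add(-2, j), Add(36, j))) (Function('K')(j) = Add(Add(Pow(j, 2), Mul(Mul(Add(j, 36), Add(j, -2)), j)), 11) = Add(Add(Pow(j, 2), Mul(Mul(Add(36, j), Add(-2, j)), j)), 11) = Add(Add(Pow(j, 2), Mul(Mul(Add(-2, j), Add(36, j)), j)), 11) = Add(Add(Pow(j, 2), Mul(j, Add(-2, j), Add(36, j))), 11) = Add(11, Pow(j, 2), Mul(j, Add(-2, j), Add(36, j))))
Add(Function('K')(-30), Mul(-1, 1116)) = Add(Add(11, Pow(-30, 3), Mul(-72, -30), Mul(35, Pow(-30, 2))), Mul(-1, 1116)) = Add(Add(11, -27000, 2160, Mul(35, 900)), -1116) = Add(Add(11, -27000, 2160, 31500), -1116) = Add(6671, -1116) = 5555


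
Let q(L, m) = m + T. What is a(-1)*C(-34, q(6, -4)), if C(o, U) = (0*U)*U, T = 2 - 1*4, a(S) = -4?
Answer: 0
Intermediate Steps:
T = -2 (T = 2 - 4 = -2)
q(L, m) = -2 + m (q(L, m) = m - 2 = -2 + m)
C(o, U) = 0 (C(o, U) = 0*U = 0)
a(-1)*C(-34, q(6, -4)) = -4*0 = 0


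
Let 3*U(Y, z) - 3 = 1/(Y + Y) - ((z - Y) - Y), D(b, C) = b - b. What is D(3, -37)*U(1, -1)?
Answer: 0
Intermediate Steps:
D(b, C) = 0
U(Y, z) = 1 - z/3 + 1/(6*Y) + 2*Y/3 (U(Y, z) = 1 + (1/(Y + Y) - ((z - Y) - Y))/3 = 1 + (1/(2*Y) - (z - 2*Y))/3 = 1 + (1/(2*Y) + (-z + 2*Y))/3 = 1 + (1/(2*Y) - z + 2*Y)/3 = 1 + (-z/3 + 1/(6*Y) + 2*Y/3) = 1 - z/3 + 1/(6*Y) + 2*Y/3)
D(3, -37)*U(1, -1) = 0*((⅙)*(1 + 2*1*(3 - 1*(-1) + 2*1))/1) = 0*((⅙)*1*(1 + 2*1*(3 + 1 + 2))) = 0*((⅙)*1*(1 + 2*1*6)) = 0*((⅙)*1*(1 + 12)) = 0*((⅙)*1*13) = 0*(13/6) = 0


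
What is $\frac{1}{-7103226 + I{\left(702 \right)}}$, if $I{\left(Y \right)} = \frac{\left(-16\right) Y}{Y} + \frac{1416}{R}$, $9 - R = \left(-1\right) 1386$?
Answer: $- \frac{465}{3303007058} \approx -1.4078 \cdot 10^{-7}$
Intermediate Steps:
$R = 1395$ ($R = 9 - \left(-1\right) 1386 = 9 - -1386 = 9 + 1386 = 1395$)
$I{\left(Y \right)} = - \frac{6968}{465}$ ($I{\left(Y \right)} = \frac{\left(-16\right) Y}{Y} + \frac{1416}{1395} = -16 + 1416 \cdot \frac{1}{1395} = -16 + \frac{472}{465} = - \frac{6968}{465}$)
$\frac{1}{-7103226 + I{\left(702 \right)}} = \frac{1}{-7103226 - \frac{6968}{465}} = \frac{1}{- \frac{3303007058}{465}} = - \frac{465}{3303007058}$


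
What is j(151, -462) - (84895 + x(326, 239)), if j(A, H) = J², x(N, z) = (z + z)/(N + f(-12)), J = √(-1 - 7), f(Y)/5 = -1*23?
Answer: -17915011/211 ≈ -84905.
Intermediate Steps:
f(Y) = -115 (f(Y) = 5*(-1*23) = 5*(-23) = -115)
J = 2*I*√2 (J = √(-8) = 2*I*√2 ≈ 2.8284*I)
x(N, z) = 2*z/(-115 + N) (x(N, z) = (z + z)/(N - 115) = (2*z)/(-115 + N) = 2*z/(-115 + N))
j(A, H) = -8 (j(A, H) = (2*I*√2)² = -8)
j(151, -462) - (84895 + x(326, 239)) = -8 - (84895 + 2*239/(-115 + 326)) = -8 - (84895 + 2*239/211) = -8 - (84895 + 2*239*(1/211)) = -8 - (84895 + 478/211) = -8 - 1*17913323/211 = -8 - 17913323/211 = -17915011/211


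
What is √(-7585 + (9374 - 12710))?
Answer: I*√10921 ≈ 104.5*I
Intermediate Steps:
√(-7585 + (9374 - 12710)) = √(-7585 - 3336) = √(-10921) = I*√10921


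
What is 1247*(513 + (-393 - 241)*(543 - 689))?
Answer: 116067019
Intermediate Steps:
1247*(513 + (-393 - 241)*(543 - 689)) = 1247*(513 - 634*(-146)) = 1247*(513 + 92564) = 1247*93077 = 116067019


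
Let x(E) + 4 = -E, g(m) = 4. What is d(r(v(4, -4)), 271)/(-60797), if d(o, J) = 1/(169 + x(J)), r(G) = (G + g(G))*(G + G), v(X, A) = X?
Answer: 1/6444482 ≈ 1.5517e-7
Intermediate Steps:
x(E) = -4 - E
r(G) = 2*G*(4 + G) (r(G) = (G + 4)*(G + G) = (4 + G)*(2*G) = 2*G*(4 + G))
d(o, J) = 1/(165 - J) (d(o, J) = 1/(169 + (-4 - J)) = 1/(165 - J))
d(r(v(4, -4)), 271)/(-60797) = -1/(-165 + 271)/(-60797) = -1/106*(-1/60797) = 1/6444482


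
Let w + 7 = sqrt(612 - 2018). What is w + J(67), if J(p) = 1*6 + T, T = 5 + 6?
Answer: 10 + I*sqrt(1406) ≈ 10.0 + 37.497*I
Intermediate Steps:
T = 11
J(p) = 17 (J(p) = 1*6 + 11 = 6 + 11 = 17)
w = -7 + I*sqrt(1406) (w = -7 + sqrt(612 - 2018) = -7 + sqrt(-1406) = -7 + I*sqrt(1406) ≈ -7.0 + 37.497*I)
w + J(67) = (-7 + I*sqrt(1406)) + 17 = 10 + I*sqrt(1406)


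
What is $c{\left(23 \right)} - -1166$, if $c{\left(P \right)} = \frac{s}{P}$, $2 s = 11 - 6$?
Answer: $\frac{53641}{46} \approx 1166.1$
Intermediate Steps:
$s = \frac{5}{2}$ ($s = \frac{11 - 6}{2} = \frac{1}{2} \cdot 5 = \frac{5}{2} \approx 2.5$)
$c{\left(P \right)} = \frac{5}{2 P}$
$c{\left(23 \right)} - -1166 = \frac{5}{2 \cdot 23} - -1166 = \frac{5}{2} \cdot \frac{1}{23} + 1166 = \frac{5}{46} + 1166 = \frac{53641}{46}$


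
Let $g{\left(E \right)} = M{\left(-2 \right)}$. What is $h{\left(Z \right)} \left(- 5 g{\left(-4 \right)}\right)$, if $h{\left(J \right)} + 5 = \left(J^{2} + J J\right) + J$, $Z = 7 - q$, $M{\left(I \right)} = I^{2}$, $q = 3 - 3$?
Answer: $-2000$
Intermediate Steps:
$q = 0$
$g{\left(E \right)} = 4$ ($g{\left(E \right)} = \left(-2\right)^{2} = 4$)
$Z = 7$ ($Z = 7 - 0 = 7 + 0 = 7$)
$h{\left(J \right)} = -5 + J + 2 J^{2}$ ($h{\left(J \right)} = -5 + \left(\left(J^{2} + J J\right) + J\right) = -5 + \left(\left(J^{2} + J^{2}\right) + J\right) = -5 + \left(2 J^{2} + J\right) = -5 + \left(J + 2 J^{2}\right) = -5 + J + 2 J^{2}$)
$h{\left(Z \right)} \left(- 5 g{\left(-4 \right)}\right) = \left(-5 + 7 + 2 \cdot 7^{2}\right) \left(\left(-5\right) 4\right) = \left(-5 + 7 + 2 \cdot 49\right) \left(-20\right) = \left(-5 + 7 + 98\right) \left(-20\right) = 100 \left(-20\right) = -2000$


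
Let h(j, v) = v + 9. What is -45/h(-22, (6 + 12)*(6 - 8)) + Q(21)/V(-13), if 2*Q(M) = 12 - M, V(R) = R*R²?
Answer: 21997/13182 ≈ 1.6687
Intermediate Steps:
V(R) = R³
h(j, v) = 9 + v
Q(M) = 6 - M/2 (Q(M) = (12 - M)/2 = 6 - M/2)
-45/h(-22, (6 + 12)*(6 - 8)) + Q(21)/V(-13) = -45/(9 + (6 + 12)*(6 - 8)) + (6 - ½*21)/((-13)³) = -45/(9 + 18*(-2)) + (6 - 21/2)/(-2197) = -45/(9 - 36) - 9/2*(-1/2197) = -45/(-27) + 9/4394 = -45*(-1/27) + 9/4394 = 5/3 + 9/4394 = 21997/13182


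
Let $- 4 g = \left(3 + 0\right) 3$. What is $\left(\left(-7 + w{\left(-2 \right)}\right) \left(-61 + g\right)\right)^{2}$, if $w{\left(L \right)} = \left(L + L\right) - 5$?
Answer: $1024144$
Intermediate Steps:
$w{\left(L \right)} = -5 + 2 L$ ($w{\left(L \right)} = 2 L - 5 = -5 + 2 L$)
$g = - \frac{9}{4}$ ($g = - \frac{\left(3 + 0\right) 3}{4} = - \frac{3 \cdot 3}{4} = \left(- \frac{1}{4}\right) 9 = - \frac{9}{4} \approx -2.25$)
$\left(\left(-7 + w{\left(-2 \right)}\right) \left(-61 + g\right)\right)^{2} = \left(\left(-7 + \left(-5 + 2 \left(-2\right)\right)\right) \left(-61 - \frac{9}{4}\right)\right)^{2} = \left(\left(-7 - 9\right) \left(- \frac{253}{4}\right)\right)^{2} = \left(\left(-16\right) \left(- \frac{253}{4}\right)\right)^{2} = 1012^{2} = 1024144$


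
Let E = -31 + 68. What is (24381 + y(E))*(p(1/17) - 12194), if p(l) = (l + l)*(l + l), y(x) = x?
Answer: -86050545916/289 ≈ -2.9775e+8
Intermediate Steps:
E = 37
p(l) = 4*l² (p(l) = (2*l)*(2*l) = 4*l²)
(24381 + y(E))*(p(1/17) - 12194) = (24381 + 37)*(4*(1/17)² - 12194) = 24418*(4*(1/17)² - 12194) = 24418*(4*(1/289) - 12194) = 24418*(4/289 - 12194) = 24418*(-3524062/289) = -86050545916/289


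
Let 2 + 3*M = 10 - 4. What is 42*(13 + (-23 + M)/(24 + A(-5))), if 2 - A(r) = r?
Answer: 16016/31 ≈ 516.65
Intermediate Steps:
M = 4/3 (M = -2/3 + (10 - 4)/3 = -2/3 + (1/3)*6 = -2/3 + 2 = 4/3 ≈ 1.3333)
A(r) = 2 - r
42*(13 + (-23 + M)/(24 + A(-5))) = 42*(13 + (-23 + 4/3)/(24 + (2 - 1*(-5)))) = 42*(13 - 65/(3*(24 + (2 + 5)))) = 42*(13 - 65/(3*(24 + 7))) = 42*(13 - 65/3/31) = 42*(13 - 65/3*1/31) = 42*(13 - 65/93) = 42*(1144/93) = 16016/31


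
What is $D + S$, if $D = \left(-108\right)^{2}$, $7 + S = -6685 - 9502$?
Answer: $-4530$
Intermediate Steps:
$S = -16194$ ($S = -7 - 16187 = -16194$)
$D = 11664$
$D + S = 11664 - 16194 = -4530$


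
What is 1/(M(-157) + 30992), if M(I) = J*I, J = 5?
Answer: 1/30207 ≈ 3.3105e-5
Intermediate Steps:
M(I) = 5*I
1/(M(-157) + 30992) = 1/(5*(-157) + 30992) = 1/(-785 + 30992) = 1/30207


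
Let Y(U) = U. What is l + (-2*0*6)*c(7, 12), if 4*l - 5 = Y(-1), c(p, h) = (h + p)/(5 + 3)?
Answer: 1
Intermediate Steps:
c(p, h) = h/8 + p/8 (c(p, h) = (h + p)/8 = (h + p)*(⅛) = h/8 + p/8)
l = 1 (l = 5/4 + (¼)*(-1) = 5/4 - ¼ = 1)
l + (-2*0*6)*c(7, 12) = 1 + (-2*0*6)*((⅛)*12 + (⅛)*7) = 1 + (0*6)*(3/2 + 7/8) = 1 + 0*(19/8) = 1 + 0 = 1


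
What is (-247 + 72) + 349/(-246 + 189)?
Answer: -10324/57 ≈ -181.12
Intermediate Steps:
(-247 + 72) + 349/(-246 + 189) = -175 + 349/(-57) = -175 - 1/57*349 = -175 - 349/57 = -10324/57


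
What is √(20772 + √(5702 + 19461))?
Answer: √(20772 + √25163) ≈ 144.67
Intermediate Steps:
√(20772 + √(5702 + 19461)) = √(20772 + √25163)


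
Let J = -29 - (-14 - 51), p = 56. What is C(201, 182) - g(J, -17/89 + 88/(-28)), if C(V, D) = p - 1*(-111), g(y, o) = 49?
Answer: 118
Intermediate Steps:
J = 36 (J = -29 - 1*(-65) = -29 + 65 = 36)
C(V, D) = 167 (C(V, D) = 56 - 1*(-111) = 56 + 111 = 167)
C(201, 182) - g(J, -17/89 + 88/(-28)) = 167 - 1*49 = 167 - 49 = 118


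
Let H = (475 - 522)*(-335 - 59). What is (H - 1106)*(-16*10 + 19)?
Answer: -2455092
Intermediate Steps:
H = 18518 (H = -47*(-394) = 18518)
(H - 1106)*(-16*10 + 19) = (18518 - 1106)*(-16*10 + 19) = 17412*(-160 + 19) = 17412*(-141) = -2455092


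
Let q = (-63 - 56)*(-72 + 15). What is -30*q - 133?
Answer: -203623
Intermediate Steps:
q = 6783 (q = -119*(-57) = 6783)
-30*q - 133 = -30*6783 - 133 = -203490 - 133 = -203623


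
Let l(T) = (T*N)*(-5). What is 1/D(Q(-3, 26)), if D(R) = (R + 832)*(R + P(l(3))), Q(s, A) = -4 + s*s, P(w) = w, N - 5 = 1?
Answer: -1/71145 ≈ -1.4056e-5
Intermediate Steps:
N = 6 (N = 5 + 1 = 6)
l(T) = -30*T (l(T) = (T*6)*(-5) = (6*T)*(-5) = -30*T)
Q(s, A) = -4 + s**2
D(R) = (-90 + R)*(832 + R) (D(R) = (R + 832)*(R - 30*3) = (832 + R)*(R - 90) = (832 + R)*(-90 + R) = (-90 + R)*(832 + R))
1/D(Q(-3, 26)) = 1/(-74880 + (-4 + (-3)**2)**2 + 742*(-4 + (-3)**2)) = 1/(-74880 + (-4 + 9)**2 + 742*(-4 + 9)) = 1/(-74880 + 5**2 + 742*5) = 1/(-74880 + 25 + 3710) = 1/(-71145) = -1/71145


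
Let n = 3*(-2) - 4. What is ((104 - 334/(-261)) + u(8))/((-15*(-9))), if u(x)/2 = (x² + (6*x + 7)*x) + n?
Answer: 285346/35235 ≈ 8.0984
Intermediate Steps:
n = -10 (n = -6 - 4 = -10)
u(x) = -20 + 2*x² + 2*x*(7 + 6*x) (u(x) = 2*((x² + (6*x + 7)*x) - 10) = 2*((x² + (7 + 6*x)*x) - 10) = 2*((x² + x*(7 + 6*x)) - 10) = 2*(-10 + x² + x*(7 + 6*x)) = -20 + 2*x² + 2*x*(7 + 6*x))
((104 - 334/(-261)) + u(8))/((-15*(-9))) = ((104 - 334/(-261)) + (-20 + 14*8 + 14*8²))/((-15*(-9))) = ((104 - 334*(-1/261)) + (-20 + 112 + 14*64))/135 = ((104 + 334/261) + (-20 + 112 + 896))*(1/135) = (27478/261 + 988)*(1/135) = (285346/261)*(1/135) = 285346/35235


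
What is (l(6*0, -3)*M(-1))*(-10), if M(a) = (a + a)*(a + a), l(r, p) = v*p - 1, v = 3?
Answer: 400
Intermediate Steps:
l(r, p) = -1 + 3*p (l(r, p) = 3*p - 1 = -1 + 3*p)
M(a) = 4*a² (M(a) = (2*a)*(2*a) = 4*a²)
(l(6*0, -3)*M(-1))*(-10) = ((-1 + 3*(-3))*(4*(-1)²))*(-10) = ((-1 - 9)*(4*1))*(-10) = -10*4*(-10) = -40*(-10) = 400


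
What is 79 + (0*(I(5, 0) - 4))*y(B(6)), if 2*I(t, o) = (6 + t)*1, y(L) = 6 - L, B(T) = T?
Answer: 79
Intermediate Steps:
I(t, o) = 3 + t/2 (I(t, o) = ((6 + t)*1)/2 = (6 + t)/2 = 3 + t/2)
79 + (0*(I(5, 0) - 4))*y(B(6)) = 79 + (0*((3 + (½)*5) - 4))*(6 - 1*6) = 79 + (0*((3 + 5/2) - 4))*(6 - 6) = 79 + (0*(11/2 - 4))*0 = 79 + (0*(3/2))*0 = 79 + 0*0 = 79 + 0 = 79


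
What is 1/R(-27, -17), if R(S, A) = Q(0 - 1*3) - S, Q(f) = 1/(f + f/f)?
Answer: 2/53 ≈ 0.037736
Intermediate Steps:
Q(f) = 1/(1 + f) (Q(f) = 1/(f + 1) = 1/(1 + f))
R(S, A) = -½ - S (R(S, A) = 1/(1 + (0 - 1*3)) - S = 1/(1 + (0 - 3)) - S = 1/(1 - 3) - S = 1/(-2) - S = -½ - S)
1/R(-27, -17) = 1/(-½ - 1*(-27)) = 1/(-½ + 27) = 1/(53/2) = 2/53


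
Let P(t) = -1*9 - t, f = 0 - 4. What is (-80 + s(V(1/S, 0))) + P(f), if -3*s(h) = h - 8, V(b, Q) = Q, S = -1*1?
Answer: -247/3 ≈ -82.333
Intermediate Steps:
S = -1
f = -4
s(h) = 8/3 - h/3 (s(h) = -(h - 8)/3 = -(-8 + h)/3 = 8/3 - h/3)
P(t) = -9 - t
(-80 + s(V(1/S, 0))) + P(f) = (-80 + (8/3 - 1/3*0)) + (-9 - 1*(-4)) = (-80 + (8/3 + 0)) + (-9 + 4) = (-80 + 8/3) - 5 = -232/3 - 5 = -247/3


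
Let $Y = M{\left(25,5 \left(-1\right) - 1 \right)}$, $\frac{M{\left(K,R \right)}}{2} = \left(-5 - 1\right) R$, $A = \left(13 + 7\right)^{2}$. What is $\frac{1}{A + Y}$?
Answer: $\frac{1}{472} \approx 0.0021186$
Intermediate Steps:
$A = 400$ ($A = 20^{2} = 400$)
$M{\left(K,R \right)} = - 12 R$ ($M{\left(K,R \right)} = 2 \left(-5 - 1\right) R = 2 \left(- 6 R\right) = - 12 R$)
$Y = 72$ ($Y = - 12 \left(5 \left(-1\right) - 1\right) = - 12 \left(-5 - 1\right) = \left(-12\right) \left(-6\right) = 72$)
$\frac{1}{A + Y} = \frac{1}{400 + 72} = \frac{1}{472}$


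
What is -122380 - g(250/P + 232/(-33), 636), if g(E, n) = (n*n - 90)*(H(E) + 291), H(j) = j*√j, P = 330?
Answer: -117804526 + 27904014*I*√759/121 ≈ -1.178e+8 + 6.3533e+6*I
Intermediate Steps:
H(j) = j^(3/2)
g(E, n) = (-90 + n²)*(291 + E^(3/2)) (g(E, n) = (n*n - 90)*(E^(3/2) + 291) = (n² - 90)*(291 + E^(3/2)) = (-90 + n²)*(291 + E^(3/2)))
-122380 - g(250/P + 232/(-33), 636) = -122380 - (-26190 - 90*(250/330 + 232/(-33))^(3/2) + 291*636² + (250/330 + 232/(-33))^(3/2)*636²) = -122380 - (-26190 - 90*(250*(1/330) + 232*(-1/33))^(3/2) + 291*404496 + (250*(1/330) + 232*(-1/33))^(3/2)*404496) = -122380 - (-26190 - 90*(25/33 - 232/33)^(3/2) + 117708336 + (25/33 - 232/33)^(3/2)*404496) = -122380 - (-26190 - (-6210)*I*√759/121 + 117708336 + (-69/11)^(3/2)*404496) = -122380 - (-26190 - (-6210)*I*√759/121 + 117708336 - 69*I*√759/121*404496) = -122380 - (-26190 + 6210*I*√759/121 + 117708336 - 27910224*I*√759/121) = -122380 - (117682146 - 27904014*I*√759/121) = -122380 + (-117682146 + 27904014*I*√759/121) = -117804526 + 27904014*I*√759/121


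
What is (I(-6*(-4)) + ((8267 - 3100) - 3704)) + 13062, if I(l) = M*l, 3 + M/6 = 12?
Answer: 15821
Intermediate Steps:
M = 54 (M = -18 + 6*12 = -18 + 72 = 54)
I(l) = 54*l
(I(-6*(-4)) + ((8267 - 3100) - 3704)) + 13062 = (54*(-6*(-4)) + ((8267 - 3100) - 3704)) + 13062 = (54*24 + (5167 - 3704)) + 13062 = (1296 + 1463) + 13062 = 2759 + 13062 = 15821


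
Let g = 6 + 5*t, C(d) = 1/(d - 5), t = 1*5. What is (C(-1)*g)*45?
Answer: -465/2 ≈ -232.50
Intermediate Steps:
t = 5
C(d) = 1/(-5 + d)
g = 31 (g = 6 + 5*5 = 6 + 25 = 31)
(C(-1)*g)*45 = (31/(-5 - 1))*45 = (31/(-6))*45 = -1/6*31*45 = -31/6*45 = -465/2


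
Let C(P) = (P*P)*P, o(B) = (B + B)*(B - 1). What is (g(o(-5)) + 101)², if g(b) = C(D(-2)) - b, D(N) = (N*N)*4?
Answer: 17114769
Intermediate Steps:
o(B) = 2*B*(-1 + B) (o(B) = (2*B)*(-1 + B) = 2*B*(-1 + B))
D(N) = 4*N² (D(N) = N²*4 = 4*N²)
C(P) = P³ (C(P) = P²*P = P³)
g(b) = 4096 - b (g(b) = (4*(-2)²)³ - b = (4*4)³ - b = 16³ - b = 4096 - b)
(g(o(-5)) + 101)² = ((4096 - 2*(-5)*(-1 - 5)) + 101)² = ((4096 - 2*(-5)*(-6)) + 101)² = ((4096 - 1*60) + 101)² = ((4096 - 60) + 101)² = (4036 + 101)² = 4137² = 17114769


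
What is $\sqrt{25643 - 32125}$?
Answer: $i \sqrt{6482} \approx 80.511 i$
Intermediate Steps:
$\sqrt{25643 - 32125} = \sqrt{-6482} = i \sqrt{6482}$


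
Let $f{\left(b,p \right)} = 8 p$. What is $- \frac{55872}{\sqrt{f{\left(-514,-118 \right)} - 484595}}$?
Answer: $\frac{55872 i \sqrt{485539}}{485539} \approx 80.183 i$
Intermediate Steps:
$- \frac{55872}{\sqrt{f{\left(-514,-118 \right)} - 484595}} = - \frac{55872}{\sqrt{8 \left(-118\right) - 484595}} = - \frac{55872}{\sqrt{-944 - 484595}} = - \frac{55872}{\sqrt{-485539}} = - \frac{55872}{i \sqrt{485539}} = - 55872 \left(- \frac{i \sqrt{485539}}{485539}\right) = \frac{55872 i \sqrt{485539}}{485539}$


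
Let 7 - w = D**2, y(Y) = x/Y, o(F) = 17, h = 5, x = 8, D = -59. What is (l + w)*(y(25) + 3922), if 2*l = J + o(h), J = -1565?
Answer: -416550384/25 ≈ -1.6662e+7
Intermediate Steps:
l = -774 (l = (-1565 + 17)/2 = (1/2)*(-1548) = -774)
y(Y) = 8/Y
w = -3474 (w = 7 - 1*(-59)**2 = 7 - 1*3481 = 7 - 3481 = -3474)
(l + w)*(y(25) + 3922) = (-774 - 3474)*(8/25 + 3922) = -4248*(8*(1/25) + 3922) = -4248*(8/25 + 3922) = -4248*98058/25 = -416550384/25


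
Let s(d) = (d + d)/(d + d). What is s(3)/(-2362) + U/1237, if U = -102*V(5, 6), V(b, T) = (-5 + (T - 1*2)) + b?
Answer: -964933/2921794 ≈ -0.33025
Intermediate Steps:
s(d) = 1 (s(d) = (2*d)/((2*d)) = (2*d)*(1/(2*d)) = 1)
V(b, T) = -7 + T + b (V(b, T) = (-5 + (T - 2)) + b = (-5 + (-2 + T)) + b = (-7 + T) + b = -7 + T + b)
U = -408 (U = -102*(-7 + 6 + 5) = -102*4 = -408)
s(3)/(-2362) + U/1237 = 1/(-2362) - 408/1237 = 1*(-1/2362) - 408*1/1237 = -1/2362 - 408/1237 = -964933/2921794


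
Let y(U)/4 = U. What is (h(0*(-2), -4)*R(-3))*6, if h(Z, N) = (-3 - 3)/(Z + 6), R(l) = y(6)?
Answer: -144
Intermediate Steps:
y(U) = 4*U
R(l) = 24 (R(l) = 4*6 = 24)
h(Z, N) = -6/(6 + Z)
(h(0*(-2), -4)*R(-3))*6 = (-6/(6 + 0*(-2))*24)*6 = (-6/(6 + 0)*24)*6 = (-6/6*24)*6 = (-6*⅙*24)*6 = -1*24*6 = -24*6 = -144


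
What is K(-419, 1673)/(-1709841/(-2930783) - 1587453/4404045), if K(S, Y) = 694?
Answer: 1492944391793515/479622740191 ≈ 3112.7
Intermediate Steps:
K(-419, 1673)/(-1709841/(-2930783) - 1587453/4404045) = 694/(-1709841/(-2930783) - 1587453/4404045) = 694/(-1709841*(-1/2930783) - 1587453*1/4404045) = 694/(1709841/2930783 - 529151/1468015) = 694/(959245480382/4302433405745) = 694*(4302433405745/959245480382) = 1492944391793515/479622740191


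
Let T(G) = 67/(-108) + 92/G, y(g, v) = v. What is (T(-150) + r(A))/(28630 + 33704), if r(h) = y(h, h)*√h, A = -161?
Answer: -3331/168301800 - 161*I*√161/62334 ≈ -1.9792e-5 - 0.032773*I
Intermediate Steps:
T(G) = -67/108 + 92/G (T(G) = 67*(-1/108) + 92/G = -67/108 + 92/G)
r(h) = h^(3/2) (r(h) = h*√h = h^(3/2))
(T(-150) + r(A))/(28630 + 33704) = ((-67/108 + 92/(-150)) + (-161)^(3/2))/(28630 + 33704) = ((-67/108 + 92*(-1/150)) - 161*I*√161)/62334 = ((-67/108 - 46/75) - 161*I*√161)*(1/62334) = (-3331/2700 - 161*I*√161)*(1/62334) = -3331/168301800 - 161*I*√161/62334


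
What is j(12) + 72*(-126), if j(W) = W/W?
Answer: -9071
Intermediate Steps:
j(W) = 1
j(12) + 72*(-126) = 1 + 72*(-126) = 1 - 9072 = -9071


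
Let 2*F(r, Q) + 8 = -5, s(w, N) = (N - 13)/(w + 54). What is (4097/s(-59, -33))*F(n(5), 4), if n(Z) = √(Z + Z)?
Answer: -266305/92 ≈ -2894.6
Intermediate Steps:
n(Z) = √2*√Z (n(Z) = √(2*Z) = √2*√Z)
s(w, N) = (-13 + N)/(54 + w)
F(r, Q) = -13/2 (F(r, Q) = -4 + (½)*(-5) = -4 - 5/2 = -13/2)
(4097/s(-59, -33))*F(n(5), 4) = (4097/(((-13 - 33)/(54 - 59))))*(-13/2) = (4097/((-46/(-5))))*(-13/2) = (4097/((-⅕*(-46))))*(-13/2) = (4097/(46/5))*(-13/2) = (4097*(5/46))*(-13/2) = (20485/46)*(-13/2) = -266305/92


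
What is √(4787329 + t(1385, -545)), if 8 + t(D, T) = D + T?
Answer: √4788161 ≈ 2188.2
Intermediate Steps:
t(D, T) = -8 + D + T (t(D, T) = -8 + (D + T) = -8 + D + T)
√(4787329 + t(1385, -545)) = √(4787329 + (-8 + 1385 - 545)) = √(4787329 + 832) = √4788161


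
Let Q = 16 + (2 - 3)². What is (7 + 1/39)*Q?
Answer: 4658/39 ≈ 119.44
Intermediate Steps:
Q = 17 (Q = 16 + (-1)² = 16 + 1 = 17)
(7 + 1/39)*Q = (7 + 1/39)*17 = (274/39)*17 = 4658/39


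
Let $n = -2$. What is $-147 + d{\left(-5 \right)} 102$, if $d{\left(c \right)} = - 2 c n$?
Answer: $-2187$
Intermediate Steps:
$d{\left(c \right)} = 4 c$ ($d{\left(c \right)} = - 2 c \left(-2\right) = 4 c$)
$-147 + d{\left(-5 \right)} 102 = -147 + 4 \left(-5\right) 102 = -147 - 2040 = -2187$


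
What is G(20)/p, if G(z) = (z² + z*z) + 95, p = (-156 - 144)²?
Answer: 179/18000 ≈ 0.0099444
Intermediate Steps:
p = 90000 (p = (-300)² = 90000)
G(z) = 95 + 2*z² (G(z) = (z² + z²) + 95 = 2*z² + 95 = 95 + 2*z²)
G(20)/p = (95 + 2*20²)/90000 = (95 + 2*400)*(1/90000) = (95 + 800)*(1/90000) = 895*(1/90000) = 179/18000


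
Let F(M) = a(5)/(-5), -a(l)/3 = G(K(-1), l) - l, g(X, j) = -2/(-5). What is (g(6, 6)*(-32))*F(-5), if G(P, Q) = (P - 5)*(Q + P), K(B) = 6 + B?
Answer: 192/5 ≈ 38.400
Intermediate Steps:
g(X, j) = ⅖ (g(X, j) = -2*(-⅕) = ⅖)
G(P, Q) = (-5 + P)*(P + Q)
a(l) = 3*l (a(l) = -3*(((6 - 1)² - 5*(6 - 1) - 5*l + (6 - 1)*l) - l) = -3*((5² - 5*5 - 5*l + 5*l) - l) = -3*((25 - 25 - 5*l + 5*l) - l) = -3*(0 - l) = -(-3)*l = 3*l)
F(M) = -3 (F(M) = (3*5)/(-5) = 15*(-⅕) = -3)
(g(6, 6)*(-32))*F(-5) = ((⅖)*(-32))*(-3) = -64/5*(-3) = 192/5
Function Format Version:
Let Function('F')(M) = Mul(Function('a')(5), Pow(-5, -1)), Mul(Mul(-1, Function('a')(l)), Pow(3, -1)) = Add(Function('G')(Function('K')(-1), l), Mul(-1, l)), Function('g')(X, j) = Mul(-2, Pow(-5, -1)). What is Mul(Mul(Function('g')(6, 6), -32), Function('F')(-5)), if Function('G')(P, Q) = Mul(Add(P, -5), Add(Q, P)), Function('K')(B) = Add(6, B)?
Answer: Rational(192, 5) ≈ 38.400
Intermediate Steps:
Function('g')(X, j) = Rational(2, 5) (Function('g')(X, j) = Mul(-2, Rational(-1, 5)) = Rational(2, 5))
Function('G')(P, Q) = Mul(Add(-5, P), Add(P, Q))
Function('a')(l) = Mul(3, l) (Function('a')(l) = Mul(-3, Add(Add(Pow(Add(6, -1), 2), Mul(-5, Add(6, -1)), Mul(-5, l), Mul(Add(6, -1), l)), Mul(-1, l))) = Mul(-3, Add(Add(Pow(5, 2), Mul(-5, 5), Mul(-5, l), Mul(5, l)), Mul(-1, l))) = Mul(-3, Add(Add(25, -25, Mul(-5, l), Mul(5, l)), Mul(-1, l))) = Mul(-3, Add(0, Mul(-1, l))) = Mul(-3, Mul(-1, l)) = Mul(3, l))
Function('F')(M) = -3 (Function('F')(M) = Mul(Mul(3, 5), Pow(-5, -1)) = Mul(15, Rational(-1, 5)) = -3)
Mul(Mul(Function('g')(6, 6), -32), Function('F')(-5)) = Mul(Mul(Rational(2, 5), -32), -3) = Mul(Rational(-64, 5), -3) = Rational(192, 5)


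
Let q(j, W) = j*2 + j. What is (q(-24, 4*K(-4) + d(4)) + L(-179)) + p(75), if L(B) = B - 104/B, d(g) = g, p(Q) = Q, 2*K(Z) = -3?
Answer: -31400/179 ≈ -175.42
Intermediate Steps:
K(Z) = -3/2 (K(Z) = (½)*(-3) = -3/2)
q(j, W) = 3*j (q(j, W) = 2*j + j = 3*j)
(q(-24, 4*K(-4) + d(4)) + L(-179)) + p(75) = (3*(-24) + (-179 - 104/(-179))) + 75 = (-72 + (-179 - 104*(-1/179))) + 75 = (-72 + (-179 + 104/179)) + 75 = (-72 - 31937/179) + 75 = -44825/179 + 75 = -31400/179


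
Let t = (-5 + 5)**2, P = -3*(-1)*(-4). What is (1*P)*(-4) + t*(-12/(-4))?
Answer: 48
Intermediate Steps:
P = -12 (P = 3*(-4) = -12)
t = 0 (t = 0**2 = 0)
(1*P)*(-4) + t*(-12/(-4)) = (1*(-12))*(-4) + 0*(-12/(-4)) = -12*(-4) + 0*(-12*(-1/4)) = 48 + 0*3 = 48 + 0 = 48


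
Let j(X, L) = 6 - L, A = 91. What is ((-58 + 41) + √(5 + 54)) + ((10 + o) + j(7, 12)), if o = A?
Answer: 78 + √59 ≈ 85.681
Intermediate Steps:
o = 91
((-58 + 41) + √(5 + 54)) + ((10 + o) + j(7, 12)) = ((-58 + 41) + √(5 + 54)) + ((10 + 91) + (6 - 1*12)) = (-17 + √59) + (101 + (6 - 12)) = (-17 + √59) + (101 - 6) = (-17 + √59) + 95 = 78 + √59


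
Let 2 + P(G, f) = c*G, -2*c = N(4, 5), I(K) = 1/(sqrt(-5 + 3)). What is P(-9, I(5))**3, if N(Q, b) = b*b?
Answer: 10793861/8 ≈ 1.3492e+6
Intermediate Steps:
N(Q, b) = b**2
I(K) = -I*sqrt(2)/2 (I(K) = 1/(sqrt(-2)) = 1/(I*sqrt(2)) = -I*sqrt(2)/2)
c = -25/2 (c = -1/2*5**2 = -1/2*25 = -25/2 ≈ -12.500)
P(G, f) = -2 - 25*G/2
P(-9, I(5))**3 = (-2 - 25/2*(-9))**3 = (-2 + 225/2)**3 = (221/2)**3 = 10793861/8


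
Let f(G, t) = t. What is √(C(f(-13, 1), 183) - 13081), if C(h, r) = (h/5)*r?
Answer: I*√326110/5 ≈ 114.21*I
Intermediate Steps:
C(h, r) = h*r/5 (C(h, r) = (h*(⅕))*r = (h/5)*r = h*r/5)
√(C(f(-13, 1), 183) - 13081) = √((⅕)*1*183 - 13081) = √(183/5 - 13081) = √(-65222/5) = I*√326110/5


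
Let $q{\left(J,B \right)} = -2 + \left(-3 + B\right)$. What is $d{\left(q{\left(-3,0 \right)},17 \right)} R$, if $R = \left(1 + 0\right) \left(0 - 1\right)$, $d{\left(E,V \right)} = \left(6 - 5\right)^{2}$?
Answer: $-1$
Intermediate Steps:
$q{\left(J,B \right)} = -5 + B$
$d{\left(E,V \right)} = 1$ ($d{\left(E,V \right)} = 1^{2} = 1$)
$R = -1$ ($R = 1 \left(-1\right) = -1$)
$d{\left(q{\left(-3,0 \right)},17 \right)} R = 1 \left(-1\right) = -1$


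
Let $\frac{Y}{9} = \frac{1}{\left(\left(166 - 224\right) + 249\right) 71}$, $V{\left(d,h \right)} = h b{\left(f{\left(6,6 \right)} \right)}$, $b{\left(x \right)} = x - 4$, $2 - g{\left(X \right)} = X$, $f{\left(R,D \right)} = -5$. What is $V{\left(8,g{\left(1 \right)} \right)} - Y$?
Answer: $- \frac{122058}{13561} \approx -9.0007$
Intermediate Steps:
$g{\left(X \right)} = 2 - X$
$b{\left(x \right)} = -4 + x$
$V{\left(d,h \right)} = - 9 h$ ($V{\left(d,h \right)} = h \left(-4 - 5\right) = h \left(-9\right) = - 9 h$)
$Y = \frac{9}{13561}$ ($Y = 9 \frac{1}{\left(\left(166 - 224\right) + 249\right) 71} = 9 \frac{1}{-58 + 249} \cdot \frac{1}{71} = 9 \cdot \frac{1}{191} \cdot \frac{1}{71} = 9 \cdot \frac{1}{13561} = \frac{9}{13561} \approx 0.00066367$)
$V{\left(8,g{\left(1 \right)} \right)} - Y = - 9 \left(2 - 1\right) - \frac{9}{13561} = \left(-9\right) 1 - \frac{9}{13561} = -9 - \frac{9}{13561} = - \frac{122058}{13561}$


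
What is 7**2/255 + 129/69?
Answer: 12092/5865 ≈ 2.0617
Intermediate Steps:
7**2/255 + 129/69 = 49*(1/255) + 129*(1/69) = 49/255 + 43/23 = 12092/5865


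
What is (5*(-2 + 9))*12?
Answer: 420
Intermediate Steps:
(5*(-2 + 9))*12 = (5*7)*12 = 35*12 = 420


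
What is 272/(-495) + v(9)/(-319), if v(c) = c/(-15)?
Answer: -7861/14355 ≈ -0.54761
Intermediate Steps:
v(c) = -c/15 (v(c) = c*(-1/15) = -c/15)
272/(-495) + v(9)/(-319) = 272/(-495) - 1/15*9/(-319) = 272*(-1/495) - ⅗*(-1/319) = -272/495 + 3/1595 = -7861/14355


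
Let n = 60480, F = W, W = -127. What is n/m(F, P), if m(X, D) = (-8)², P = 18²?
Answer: 945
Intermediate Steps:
F = -127
P = 324
m(X, D) = 64
n/m(F, P) = 60480/64 = 60480*(1/64) = 945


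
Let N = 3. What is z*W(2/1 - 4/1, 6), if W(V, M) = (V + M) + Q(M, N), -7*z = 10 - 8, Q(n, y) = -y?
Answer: -2/7 ≈ -0.28571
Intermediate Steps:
z = -2/7 (z = -(10 - 8)/7 = -1/7*2 = -2/7 ≈ -0.28571)
W(V, M) = -3 + M + V (W(V, M) = (V + M) - 1*3 = (M + V) - 3 = -3 + M + V)
z*W(2/1 - 4/1, 6) = -2*(-3 + 6 + (2/1 - 4/1))/7 = -2*(-3 + 6 + (2*1 - 4*1))/7 = -2*(-3 + 6 + (2 - 4))/7 = -2*(-3 + 6 - 2)/7 = -2/7*1 = -2/7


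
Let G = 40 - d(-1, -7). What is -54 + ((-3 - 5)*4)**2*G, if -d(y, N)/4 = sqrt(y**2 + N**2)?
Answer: 40906 + 20480*sqrt(2) ≈ 69869.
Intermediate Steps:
d(y, N) = -4*sqrt(N**2 + y**2) (d(y, N) = -4*sqrt(y**2 + N**2) = -4*sqrt(N**2 + y**2))
G = 40 + 20*sqrt(2) (G = 40 - (-4)*sqrt((-7)**2 + (-1)**2) = 40 - (-4)*sqrt(49 + 1) = 40 - (-4)*sqrt(50) = 40 - (-4)*5*sqrt(2) = 40 - (-20)*sqrt(2) = 40 + 20*sqrt(2) ≈ 68.284)
-54 + ((-3 - 5)*4)**2*G = -54 + ((-3 - 5)*4)**2*(40 + 20*sqrt(2)) = -54 + (-8*4)**2*(40 + 20*sqrt(2)) = -54 + (-32)**2*(40 + 20*sqrt(2)) = -54 + 1024*(40 + 20*sqrt(2)) = -54 + (40960 + 20480*sqrt(2)) = 40906 + 20480*sqrt(2)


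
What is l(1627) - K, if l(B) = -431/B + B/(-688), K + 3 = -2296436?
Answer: 2570575758407/1119376 ≈ 2.2964e+6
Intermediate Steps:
K = -2296439 (K = -3 - 2296436 = -2296439)
l(B) = -431/B - B/688 (l(B) = -431/B + B*(-1/688) = -431/B - B/688)
l(1627) - K = (-431/1627 - 1/688*1627) - 1*(-2296439) = (-431*1/1627 - 1627/688) + 2296439 = (-431/1627 - 1627/688) + 2296439 = -2943657/1119376 + 2296439 = 2570575758407/1119376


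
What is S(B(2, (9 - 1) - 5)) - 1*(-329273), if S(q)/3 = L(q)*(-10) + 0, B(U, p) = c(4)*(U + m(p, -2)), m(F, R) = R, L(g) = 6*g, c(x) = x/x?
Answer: 329273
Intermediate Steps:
c(x) = 1
B(U, p) = -2 + U (B(U, p) = 1*(U - 2) = 1*(-2 + U) = -2 + U)
S(q) = -180*q (S(q) = 3*((6*q)*(-10) + 0) = 3*(-60*q + 0) = 3*(-60*q) = -180*q)
S(B(2, (9 - 1) - 5)) - 1*(-329273) = -180*(-2 + 2) - 1*(-329273) = -180*0 + 329273 = 0 + 329273 = 329273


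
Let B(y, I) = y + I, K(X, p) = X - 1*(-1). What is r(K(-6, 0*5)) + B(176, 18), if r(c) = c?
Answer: 189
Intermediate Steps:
K(X, p) = 1 + X (K(X, p) = X + 1 = 1 + X)
B(y, I) = I + y
r(K(-6, 0*5)) + B(176, 18) = (1 - 6) + (18 + 176) = -5 + 194 = 189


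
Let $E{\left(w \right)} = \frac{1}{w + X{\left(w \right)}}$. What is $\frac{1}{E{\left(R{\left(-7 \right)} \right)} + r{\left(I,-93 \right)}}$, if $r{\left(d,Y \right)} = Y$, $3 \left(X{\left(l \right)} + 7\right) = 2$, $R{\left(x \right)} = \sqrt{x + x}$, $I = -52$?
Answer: $- \frac{7558}{703779} + \frac{i \sqrt{14}}{469186} \approx -0.010739 + 7.9748 \cdot 10^{-6} i$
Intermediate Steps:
$R{\left(x \right)} = \sqrt{2} \sqrt{x}$ ($R{\left(x \right)} = \sqrt{2 x} = \sqrt{2} \sqrt{x}$)
$X{\left(l \right)} = - \frac{19}{3}$ ($X{\left(l \right)} = -7 + \frac{1}{3} \cdot 2 = -7 + \frac{2}{3} = - \frac{19}{3}$)
$E{\left(w \right)} = \frac{1}{- \frac{19}{3} + w}$ ($E{\left(w \right)} = \frac{1}{w - \frac{19}{3}} = \frac{1}{- \frac{19}{3} + w}$)
$\frac{1}{E{\left(R{\left(-7 \right)} \right)} + r{\left(I,-93 \right)}} = \frac{1}{\frac{3}{-19 + 3 \sqrt{2} \sqrt{-7}} - 93} = \frac{1}{\frac{3}{-19 + 3 \sqrt{2} i \sqrt{7}} - 93} = \frac{1}{\frac{3}{-19 + 3 i \sqrt{14}} - 93} = \frac{1}{-93 + \frac{3}{-19 + 3 i \sqrt{14}}}$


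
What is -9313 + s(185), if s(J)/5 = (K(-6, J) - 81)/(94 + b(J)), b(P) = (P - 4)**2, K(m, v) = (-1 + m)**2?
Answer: -61195755/6571 ≈ -9313.0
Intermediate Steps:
b(P) = (-4 + P)**2
s(J) = -160/(94 + (-4 + J)**2) (s(J) = 5*(((-1 - 6)**2 - 81)/(94 + (-4 + J)**2)) = 5*(((-7)**2 - 81)/(94 + (-4 + J)**2)) = 5*((49 - 81)/(94 + (-4 + J)**2)) = 5*(-32/(94 + (-4 + J)**2)) = -160/(94 + (-4 + J)**2))
-9313 + s(185) = -9313 - 160/(94 + (-4 + 185)**2) = -9313 - 160/(94 + 181**2) = -9313 - 160/(94 + 32761) = -9313 - 160/32855 = -9313 - 160*1/32855 = -9313 - 32/6571 = -61195755/6571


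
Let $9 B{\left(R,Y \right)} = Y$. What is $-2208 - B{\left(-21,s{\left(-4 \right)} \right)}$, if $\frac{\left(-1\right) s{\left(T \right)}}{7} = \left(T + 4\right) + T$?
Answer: $- \frac{19900}{9} \approx -2211.1$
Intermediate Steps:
$s{\left(T \right)} = -28 - 14 T$ ($s{\left(T \right)} = - 7 \left(\left(T + 4\right) + T\right) = - 7 \left(\left(4 + T\right) + T\right) = - 7 \left(4 + 2 T\right) = -28 - 14 T$)
$B{\left(R,Y \right)} = \frac{Y}{9}$
$-2208 - B{\left(-21,s{\left(-4 \right)} \right)} = -2208 - \frac{-28 - -56}{9} = -2208 - \frac{-28 + 56}{9} = -2208 - \frac{1}{9} \cdot 28 = -2208 - \frac{28}{9} = - \frac{19900}{9}$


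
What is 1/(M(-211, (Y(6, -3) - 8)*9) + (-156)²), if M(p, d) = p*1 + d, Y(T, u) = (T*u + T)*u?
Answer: 1/24377 ≈ 4.1022e-5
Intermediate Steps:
Y(T, u) = u*(T + T*u) (Y(T, u) = (T + T*u)*u = u*(T + T*u))
M(p, d) = d + p (M(p, d) = p + d = d + p)
1/(M(-211, (Y(6, -3) - 8)*9) + (-156)²) = 1/(((6*(-3)*(1 - 3) - 8)*9 - 211) + (-156)²) = 1/(((6*(-3)*(-2) - 8)*9 - 211) + 24336) = 1/(((36 - 8)*9 - 211) + 24336) = 1/((28*9 - 211) + 24336) = 1/((252 - 211) + 24336) = 1/(41 + 24336) = 1/24377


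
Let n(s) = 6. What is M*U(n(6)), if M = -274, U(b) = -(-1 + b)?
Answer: 1370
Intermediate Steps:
U(b) = 1 - b
M*U(n(6)) = -274*(1 - 1*6) = -274*(1 - 6) = -274*(-5) = 1370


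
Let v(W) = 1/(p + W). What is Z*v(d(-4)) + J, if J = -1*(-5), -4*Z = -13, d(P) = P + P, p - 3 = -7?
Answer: 227/48 ≈ 4.7292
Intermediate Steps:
p = -4 (p = 3 - 7 = -4)
d(P) = 2*P
Z = 13/4 (Z = -1/4*(-13) = 13/4 ≈ 3.2500)
v(W) = 1/(-4 + W)
J = 5
Z*v(d(-4)) + J = 13/(4*(-4 + 2*(-4))) + 5 = 13/(4*(-4 - 8)) + 5 = (13/4)/(-12) + 5 = (13/4)*(-1/12) + 5 = -13/48 + 5 = 227/48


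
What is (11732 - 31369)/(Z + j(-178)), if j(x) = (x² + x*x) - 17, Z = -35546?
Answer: -19637/27805 ≈ -0.70624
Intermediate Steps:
j(x) = -17 + 2*x² (j(x) = (x² + x²) - 17 = 2*x² - 17 = -17 + 2*x²)
(11732 - 31369)/(Z + j(-178)) = (11732 - 31369)/(-35546 + (-17 + 2*(-178)²)) = -19637/(-35546 + (-17 + 2*31684)) = -19637/(-35546 + (-17 + 63368)) = -19637/(-35546 + 63351) = -19637/27805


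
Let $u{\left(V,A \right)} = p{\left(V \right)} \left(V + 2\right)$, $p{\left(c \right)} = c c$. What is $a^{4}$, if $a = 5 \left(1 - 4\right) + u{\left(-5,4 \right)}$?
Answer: $65610000$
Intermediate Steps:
$p{\left(c \right)} = c^{2}$
$u{\left(V,A \right)} = V^{2} \left(2 + V\right)$ ($u{\left(V,A \right)} = V^{2} \left(V + 2\right) = V^{2} \left(2 + V\right)$)
$a = -90$ ($a = 5 \left(1 - 4\right) + \left(-5\right)^{2} \left(2 - 5\right) = 5 \left(-3\right) + 25 \left(-3\right) = -15 - 75 = -90$)
$a^{4} = \left(-90\right)^{4} = 65610000$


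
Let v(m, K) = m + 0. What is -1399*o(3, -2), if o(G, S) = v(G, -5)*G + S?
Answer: -9793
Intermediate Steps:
v(m, K) = m
o(G, S) = S + G² (o(G, S) = G*G + S = G² + S = S + G²)
-1399*o(3, -2) = -1399*(-2 + 3²) = -1399*(-2 + 9) = -1399*7 = -9793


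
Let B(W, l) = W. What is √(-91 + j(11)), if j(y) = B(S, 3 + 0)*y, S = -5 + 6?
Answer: 4*I*√5 ≈ 8.9443*I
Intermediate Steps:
S = 1
j(y) = y (j(y) = 1*y = y)
√(-91 + j(11)) = √(-91 + 11) = √(-80) = 4*I*√5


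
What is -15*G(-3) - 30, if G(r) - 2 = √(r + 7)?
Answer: -90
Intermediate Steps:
G(r) = 2 + √(7 + r) (G(r) = 2 + √(r + 7) = 2 + √(7 + r))
-15*G(-3) - 30 = -15*(2 + √(7 - 3)) - 30 = -15*(2 + √4) - 30 = -15*(2 + 2) - 30 = -15*4 - 30 = -60 - 30 = -90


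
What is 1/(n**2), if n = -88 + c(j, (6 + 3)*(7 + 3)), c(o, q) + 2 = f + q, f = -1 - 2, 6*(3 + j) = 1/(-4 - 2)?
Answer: 1/9 ≈ 0.11111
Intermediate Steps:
j = -109/36 (j = -3 + 1/(6*(-4 - 2)) = -3 + (1/6)/(-6) = -3 + (1/6)*(-1/6) = -3 - 1/36 = -109/36 ≈ -3.0278)
f = -3
c(o, q) = -5 + q (c(o, q) = -2 + (-3 + q) = -5 + q)
n = -3 (n = -88 + (-5 + (6 + 3)*(7 + 3)) = -88 + (-5 + 9*10) = -88 + (-5 + 90) = -88 + 85 = -3)
1/(n**2) = 1/((-3)**2) = 1/9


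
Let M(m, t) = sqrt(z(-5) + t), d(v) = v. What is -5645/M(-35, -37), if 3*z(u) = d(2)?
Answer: 5645*I*sqrt(327)/109 ≈ 936.51*I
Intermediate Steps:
z(u) = 2/3 (z(u) = (1/3)*2 = 2/3)
M(m, t) = sqrt(2/3 + t)
-5645/M(-35, -37) = -5645*3/sqrt(6 + 9*(-37)) = -5645*3/sqrt(6 - 333) = -5645*(-I*sqrt(327)/109) = -(-5645)*I*sqrt(327)/109 = 5645*I*sqrt(327)/109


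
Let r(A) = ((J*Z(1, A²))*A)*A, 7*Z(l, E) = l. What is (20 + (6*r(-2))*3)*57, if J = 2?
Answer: 16188/7 ≈ 2312.6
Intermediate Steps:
Z(l, E) = l/7
r(A) = 2*A²/7 (r(A) = ((2*((⅐)*1))*A)*A = ((2*(⅐))*A)*A = (2*A/7)*A = 2*A²/7)
(20 + (6*r(-2))*3)*57 = (20 + (6*((2/7)*(-2)²))*3)*57 = (20 + (6*((2/7)*4))*3)*57 = (20 + (6*(8/7))*3)*57 = (20 + (48/7)*3)*57 = (20 + 144/7)*57 = (284/7)*57 = 16188/7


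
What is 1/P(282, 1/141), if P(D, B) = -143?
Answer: -1/143 ≈ -0.0069930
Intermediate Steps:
1/P(282, 1/141) = 1/(-143) = -1/143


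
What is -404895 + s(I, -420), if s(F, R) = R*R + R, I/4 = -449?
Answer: -228915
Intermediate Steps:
I = -1796 (I = 4*(-449) = -1796)
s(F, R) = R + R**2 (s(F, R) = R**2 + R = R + R**2)
-404895 + s(I, -420) = -404895 - 420*(1 - 420) = -404895 - 420*(-419) = -404895 + 175980 = -228915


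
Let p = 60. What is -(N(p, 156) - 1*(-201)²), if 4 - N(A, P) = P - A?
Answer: 40493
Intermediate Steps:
N(A, P) = 4 + A - P (N(A, P) = 4 - (P - A) = 4 + (A - P) = 4 + A - P)
-(N(p, 156) - 1*(-201)²) = -((4 + 60 - 1*156) - 1*(-201)²) = -((4 + 60 - 156) - 1*40401) = -(-92 - 40401) = -1*(-40493) = 40493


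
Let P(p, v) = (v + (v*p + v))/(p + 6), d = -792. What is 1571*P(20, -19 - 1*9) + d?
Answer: -494164/13 ≈ -38013.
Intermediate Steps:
P(p, v) = (2*v + p*v)/(6 + p) (P(p, v) = (v + (p*v + v))/(6 + p) = (v + (v + p*v))/(6 + p) = (2*v + p*v)/(6 + p))
1571*P(20, -19 - 1*9) + d = 1571*((-19 - 1*9)*(2 + 20)/(6 + 20)) - 792 = 1571*((-19 - 9)*22/26) - 792 = 1571*(-28*1/26*22) - 792 = 1571*(-308/13) - 792 = -483868/13 - 792 = -494164/13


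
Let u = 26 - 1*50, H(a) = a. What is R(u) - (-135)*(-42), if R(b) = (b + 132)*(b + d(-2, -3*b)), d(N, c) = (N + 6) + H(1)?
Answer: -7722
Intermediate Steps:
u = -24 (u = 26 - 50 = -24)
d(N, c) = 7 + N (d(N, c) = (N + 6) + 1 = (6 + N) + 1 = 7 + N)
R(b) = (5 + b)*(132 + b) (R(b) = (b + 132)*(b + (7 - 2)) = (132 + b)*(b + 5) = (132 + b)*(5 + b) = (5 + b)*(132 + b))
R(u) - (-135)*(-42) = (660 + (-24)² + 137*(-24)) - (-135)*(-42) = (660 + 576 - 3288) - 1*5670 = -2052 - 5670 = -7722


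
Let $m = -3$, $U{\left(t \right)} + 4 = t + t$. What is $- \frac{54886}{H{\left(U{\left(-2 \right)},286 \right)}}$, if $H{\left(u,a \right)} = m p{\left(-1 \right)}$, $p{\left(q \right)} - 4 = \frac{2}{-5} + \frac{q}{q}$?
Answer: $\frac{274430}{69} \approx 3977.2$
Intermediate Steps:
$U{\left(t \right)} = -4 + 2 t$ ($U{\left(t \right)} = -4 + \left(t + t\right) = -4 + 2 t$)
$p{\left(q \right)} = \frac{23}{5}$ ($p{\left(q \right)} = 4 + \left(\frac{2}{-5} + \frac{q}{q}\right) = 4 + \left(2 \left(- \frac{1}{5}\right) + 1\right) = 4 + \left(- \frac{2}{5} + 1\right) = 4 + \frac{3}{5} = \frac{23}{5}$)
$H{\left(u,a \right)} = - \frac{69}{5}$ ($H{\left(u,a \right)} = \left(-3\right) \frac{23}{5} = - \frac{69}{5}$)
$- \frac{54886}{H{\left(U{\left(-2 \right)},286 \right)}} = - \frac{54886}{- \frac{69}{5}} = \left(-54886\right) \left(- \frac{5}{69}\right) = \frac{274430}{69}$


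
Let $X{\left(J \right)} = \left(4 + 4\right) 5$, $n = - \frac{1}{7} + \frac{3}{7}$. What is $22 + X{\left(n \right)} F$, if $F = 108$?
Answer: $4342$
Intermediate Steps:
$n = \frac{2}{7}$ ($n = \left(-1\right) \frac{1}{7} + 3 \cdot \frac{1}{7} = - \frac{1}{7} + \frac{3}{7} = \frac{2}{7} \approx 0.28571$)
$X{\left(J \right)} = 40$ ($X{\left(J \right)} = 8 \cdot 5 = 40$)
$22 + X{\left(n \right)} F = 22 + 40 \cdot 108 = 22 + 4320 = 4342$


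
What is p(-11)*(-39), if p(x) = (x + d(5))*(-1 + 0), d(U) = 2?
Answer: -351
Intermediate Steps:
p(x) = -2 - x (p(x) = (x + 2)*(-1 + 0) = (2 + x)*(-1) = -2 - x)
p(-11)*(-39) = (-2 - 1*(-11))*(-39) = (-2 + 11)*(-39) = 9*(-39) = -351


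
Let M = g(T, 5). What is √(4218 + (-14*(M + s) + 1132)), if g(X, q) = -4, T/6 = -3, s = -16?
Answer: √5630 ≈ 75.033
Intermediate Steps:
T = -18 (T = 6*(-3) = -18)
M = -4
√(4218 + (-14*(M + s) + 1132)) = √(4218 + (-14*(-4 - 16) + 1132)) = √(4218 + (-14*(-20) + 1132)) = √(4218 + (280 + 1132)) = √(4218 + 1412) = √5630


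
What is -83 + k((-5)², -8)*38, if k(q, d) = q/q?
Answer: -45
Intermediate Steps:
k(q, d) = 1
-83 + k((-5)², -8)*38 = -83 + 1*38 = -83 + 38 = -45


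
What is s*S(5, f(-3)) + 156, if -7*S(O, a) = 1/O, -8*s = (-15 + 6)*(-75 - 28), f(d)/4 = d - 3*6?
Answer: 44607/280 ≈ 159.31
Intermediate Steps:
f(d) = -72 + 4*d (f(d) = 4*(d - 3*6) = 4*(d - 18) = 4*(-18 + d) = -72 + 4*d)
s = -927/8 (s = -(-15 + 6)*(-75 - 28)/8 = -(-9)*(-103)/8 = -1/8*927 = -927/8 ≈ -115.88)
S(O, a) = -1/(7*O)
s*S(5, f(-3)) + 156 = -(-927)/(56*5) + 156 = -927/8*(-1/35) + 156 = 927/280 + 156 = 44607/280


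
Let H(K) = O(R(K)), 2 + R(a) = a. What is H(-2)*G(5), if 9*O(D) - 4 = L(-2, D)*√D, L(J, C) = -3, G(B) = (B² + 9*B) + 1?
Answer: 284/9 - 142*I/3 ≈ 31.556 - 47.333*I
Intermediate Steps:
G(B) = 1 + B² + 9*B
R(a) = -2 + a
O(D) = 4/9 - √D/3 (O(D) = 4/9 + (-3*√D)/9 = 4/9 - √D/3)
H(K) = 4/9 - √(-2 + K)/3
H(-2)*G(5) = (4/9 - √(-2 - 2)/3)*(1 + 5² + 9*5) = (4/9 - 2*I/3)*(1 + 25 + 45) = (4/9 - 2*I/3)*71 = 284/9 - 142*I/3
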